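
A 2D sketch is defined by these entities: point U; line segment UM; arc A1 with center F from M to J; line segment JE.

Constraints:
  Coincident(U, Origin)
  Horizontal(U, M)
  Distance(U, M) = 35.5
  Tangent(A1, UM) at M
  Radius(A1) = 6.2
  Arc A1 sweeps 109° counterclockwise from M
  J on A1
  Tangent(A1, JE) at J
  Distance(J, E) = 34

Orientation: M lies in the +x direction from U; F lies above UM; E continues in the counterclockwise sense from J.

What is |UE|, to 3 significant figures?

50.5

On A1, M sits at bearing -90° from F; a 109° counterclockwise sweep puts J at bearing 19°, so J = F + 6.2·(cos 19°, sin 19°) = (41.4, 8.22). A1 meets JE tangentially, so FJ is at right angles to JE, so JE runs along (−sin 19°, cos 19°); with |JE| = 34.0, E = (30.3, 40.4). Then |UE| = |E − U| = 50.5.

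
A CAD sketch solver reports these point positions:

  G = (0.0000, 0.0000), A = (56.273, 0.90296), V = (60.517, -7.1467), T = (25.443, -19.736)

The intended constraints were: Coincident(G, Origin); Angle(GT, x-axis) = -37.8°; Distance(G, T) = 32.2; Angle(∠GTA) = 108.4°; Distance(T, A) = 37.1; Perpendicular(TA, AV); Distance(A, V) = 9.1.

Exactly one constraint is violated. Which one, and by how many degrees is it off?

Perpendicular(TA, AV) — off by 6.00°.

G = (0.00, 0.00) ✓; GT at -37.80° ✓; |GT| = 32.20 ✓; ∠GTA = 108.4° ✓; |TA| = 37.10 ✓; ∠(TA, AV) = 96.00° ✗; |AV| = 9.100 ✓.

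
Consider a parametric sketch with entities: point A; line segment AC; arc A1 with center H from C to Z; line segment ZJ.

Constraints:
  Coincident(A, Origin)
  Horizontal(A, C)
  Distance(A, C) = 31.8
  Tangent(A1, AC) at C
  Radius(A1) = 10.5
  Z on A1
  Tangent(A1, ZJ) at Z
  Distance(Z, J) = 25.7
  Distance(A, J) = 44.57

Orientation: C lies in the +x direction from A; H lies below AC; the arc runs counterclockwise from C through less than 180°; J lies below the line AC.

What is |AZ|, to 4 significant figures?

24.39

Checks: |HZ| = 10.50 ✓; ∠(HZ, ZJ) = 90.00° ✓; |ZJ| = 25.70 ✓; |AJ| = 44.57 ✓.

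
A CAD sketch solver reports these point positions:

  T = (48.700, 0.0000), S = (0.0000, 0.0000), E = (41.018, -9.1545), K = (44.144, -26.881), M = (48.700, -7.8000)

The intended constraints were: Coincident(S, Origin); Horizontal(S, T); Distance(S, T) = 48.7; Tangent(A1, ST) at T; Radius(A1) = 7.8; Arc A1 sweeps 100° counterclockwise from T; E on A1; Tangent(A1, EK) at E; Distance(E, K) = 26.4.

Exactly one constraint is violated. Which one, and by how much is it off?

Distance(E, K) = 26.4 — off by 8.40.

S = (0.00, 0.00) ✓; S.y = 0.00, T.y = 0.00 ✓; |ST| = 48.70 ✓; ∠(MT, TS) = 90.00° ✓; |MT| = 7.800 ✓; bearing(M→E) − bearing(M→T) = 100.0° ✓; |ME| = 7.800 ✓; ∠(ME, EK) = 90.00° ✓; |EK| = 18.00 ✗.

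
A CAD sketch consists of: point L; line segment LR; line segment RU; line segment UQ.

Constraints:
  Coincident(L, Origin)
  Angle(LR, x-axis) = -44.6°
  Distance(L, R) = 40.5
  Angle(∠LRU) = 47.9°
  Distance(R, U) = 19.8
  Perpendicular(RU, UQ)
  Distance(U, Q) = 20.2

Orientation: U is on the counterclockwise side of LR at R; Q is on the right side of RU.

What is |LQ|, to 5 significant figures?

50.785

∠LRU = 47.9°, so RU runs at -44.6° + (180° − 47.9°) = 87.500° from the x-axis; with |RU| = 19.8, U = R + 19.8·(cos 87.500°, sin 87.500°) = (29.701, -8.6560). RU ⟂ UQ; with |UQ| = 20.2 on the right of RU, Q = U + 20.2·(0.99905, -0.043619) = (49.881, -9.5372). Then |LQ| = |Q − L| = 50.785.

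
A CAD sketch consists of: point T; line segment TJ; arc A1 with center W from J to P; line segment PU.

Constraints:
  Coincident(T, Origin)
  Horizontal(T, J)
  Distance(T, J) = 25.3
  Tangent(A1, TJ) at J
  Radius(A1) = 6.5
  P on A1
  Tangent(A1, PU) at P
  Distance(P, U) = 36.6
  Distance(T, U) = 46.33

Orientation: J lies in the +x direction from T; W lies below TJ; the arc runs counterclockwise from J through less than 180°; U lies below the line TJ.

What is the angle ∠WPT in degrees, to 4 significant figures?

163.4°

Checks: |WP| = 6.500 ✓; ∠(WP, PU) = 90.00° ✓; |PU| = 36.60 ✓; |TU| = 46.33 ✓.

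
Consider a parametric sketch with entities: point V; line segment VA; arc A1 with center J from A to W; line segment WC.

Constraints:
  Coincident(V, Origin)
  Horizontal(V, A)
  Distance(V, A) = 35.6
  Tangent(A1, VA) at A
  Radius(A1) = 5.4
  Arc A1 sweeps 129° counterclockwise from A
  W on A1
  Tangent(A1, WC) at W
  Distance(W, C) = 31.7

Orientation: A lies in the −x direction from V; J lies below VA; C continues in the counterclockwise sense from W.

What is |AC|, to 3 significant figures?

37.0

On A1, A sits at bearing 90° from J; a 129° counterclockwise sweep puts W at bearing 219°, so W = J + 5.4·(cos 219°, sin 219°) = (-39.8, -8.80). A1 meets WC tangentially, so JW is at right angles to WC, so WC runs along (−sin 219°, cos 219°); with |WC| = 31.7, C = (-19.8, -33.4). Then |AC| = |C − A| = 37.0.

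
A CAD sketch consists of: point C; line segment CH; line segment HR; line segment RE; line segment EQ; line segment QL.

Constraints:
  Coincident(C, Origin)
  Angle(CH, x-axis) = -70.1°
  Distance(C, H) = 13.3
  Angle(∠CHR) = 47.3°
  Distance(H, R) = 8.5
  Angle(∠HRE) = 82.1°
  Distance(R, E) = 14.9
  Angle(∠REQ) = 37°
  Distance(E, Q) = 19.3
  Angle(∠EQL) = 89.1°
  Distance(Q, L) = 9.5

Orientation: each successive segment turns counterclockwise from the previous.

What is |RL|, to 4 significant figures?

7.271

C is at the origin; CH runs at -70.1° with length 13.3, so H = (4.527, -12.51). ∠CHR = 47.3° gives HR at 62.60° from the x-axis; with |HR| = 8.5, R = (8.439, -4.959). ∠HRE = 82.1° gives RE at 160.5° from the x-axis; with |RE| = 14.9, E = (-5.607, 0.01432). ∠REQ = 37.0° gives EQ at -56.50° from the x-axis; with |EQ| = 19.3, Q = (5.046, -16.08). ∠EQL = 89.1° gives QL at 34.40° from the x-axis; with |QL| = 9.5, L = (12.88, -10.71). Then |RL| = |L − R| = 7.271.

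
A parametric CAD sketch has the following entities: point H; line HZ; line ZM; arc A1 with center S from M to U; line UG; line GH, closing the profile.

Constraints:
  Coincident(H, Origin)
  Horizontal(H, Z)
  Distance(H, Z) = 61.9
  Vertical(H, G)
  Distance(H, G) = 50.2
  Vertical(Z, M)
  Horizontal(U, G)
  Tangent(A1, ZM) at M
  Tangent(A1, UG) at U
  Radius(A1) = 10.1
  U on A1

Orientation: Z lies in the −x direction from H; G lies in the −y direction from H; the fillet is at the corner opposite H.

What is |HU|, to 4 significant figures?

72.13

H is at the origin; H and Z share the same y with |HZ| = 61.9 and Z on the −x side, so Z = (-61.90, 0.000). HG is vertical with |HG| = 50.2 and G on the −y side, so G = (0.000, -50.20). The virtual corner opposite H is at (-61.90, -50.20). Tangency of A1 to ZM means the radius SM is perpendicular to ZM and A1 meets UG tangentially, so SU is at right angles to UG, with radius 10.1, so the center S sits 10.1 in from both sides at S = (-51.80, -40.10). That places the tangent points at M = (-61.90, -40.10) on ZM and U = (-51.80, -50.20) on UG. Then |HU| = |U − H| = 72.13.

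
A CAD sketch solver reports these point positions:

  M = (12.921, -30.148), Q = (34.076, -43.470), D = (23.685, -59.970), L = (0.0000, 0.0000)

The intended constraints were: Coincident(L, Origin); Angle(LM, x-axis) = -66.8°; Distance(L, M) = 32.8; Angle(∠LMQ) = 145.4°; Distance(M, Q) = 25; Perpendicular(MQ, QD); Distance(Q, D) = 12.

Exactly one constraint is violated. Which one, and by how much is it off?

Distance(Q, D) = 12 — off by 7.50.

L = (0.00, 0.00) ✓; LM at -66.80° ✓; |LM| = 32.80 ✓; ∠LMQ = 145.4° ✓; |MQ| = 25.00 ✓; ∠(MQ, QD) = 90.00° ✓; |QD| = 19.50 ✗.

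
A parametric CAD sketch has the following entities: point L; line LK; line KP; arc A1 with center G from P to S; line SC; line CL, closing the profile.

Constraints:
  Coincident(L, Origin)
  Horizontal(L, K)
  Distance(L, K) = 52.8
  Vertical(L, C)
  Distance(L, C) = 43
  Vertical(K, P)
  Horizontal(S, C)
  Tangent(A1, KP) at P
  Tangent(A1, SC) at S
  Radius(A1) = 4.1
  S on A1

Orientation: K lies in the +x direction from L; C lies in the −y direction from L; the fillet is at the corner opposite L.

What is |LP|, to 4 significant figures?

65.58

L is at the origin; LK is horizontal with |LK| = 52.8 and K on the +x side, so K = (52.80, 0.000). LC is vertical with |LC| = 43.0 and C on the −y side, so C = (0.000, -43.00). The virtual corner opposite L is at (52.80, -43.00). A1 meets KP tangentially, so GP is at right angles to KP and since A1 is tangent to SC there, GS ⟂ SC, with radius 4.1, so the center G sits 4.1 in from both sides at G = (48.70, -38.90). That places the tangent points at P = (52.80, -38.90) on KP and S = (48.70, -43.00) on SC. Then |LP| = |P − L| = 65.58.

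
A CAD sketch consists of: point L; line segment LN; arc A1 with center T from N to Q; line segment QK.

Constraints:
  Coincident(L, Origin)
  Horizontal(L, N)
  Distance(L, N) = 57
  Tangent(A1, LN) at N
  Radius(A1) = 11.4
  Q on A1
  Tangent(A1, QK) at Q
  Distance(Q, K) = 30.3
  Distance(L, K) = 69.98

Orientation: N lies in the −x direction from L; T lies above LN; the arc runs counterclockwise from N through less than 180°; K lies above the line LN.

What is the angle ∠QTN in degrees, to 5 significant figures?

106.48°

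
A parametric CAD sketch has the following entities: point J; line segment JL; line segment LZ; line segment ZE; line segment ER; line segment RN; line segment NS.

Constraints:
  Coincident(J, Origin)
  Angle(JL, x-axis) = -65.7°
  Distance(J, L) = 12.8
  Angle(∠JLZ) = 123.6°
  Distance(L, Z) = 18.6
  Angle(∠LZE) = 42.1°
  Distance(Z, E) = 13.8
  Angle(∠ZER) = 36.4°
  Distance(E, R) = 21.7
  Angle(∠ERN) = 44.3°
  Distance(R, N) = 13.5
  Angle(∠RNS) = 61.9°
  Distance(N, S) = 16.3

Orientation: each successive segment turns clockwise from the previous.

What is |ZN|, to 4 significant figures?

1.550

∠ZER = 36.4° gives ER at -43.60° from the x-axis; with |ER| = 21.7, R = (8.702, -28.80). ∠ERN = 44.3° gives RN at -179.3° from the x-axis; with |RN| = 13.5, N = (-4.797, -28.96). Then |ZN| = |N − Z| = 1.550.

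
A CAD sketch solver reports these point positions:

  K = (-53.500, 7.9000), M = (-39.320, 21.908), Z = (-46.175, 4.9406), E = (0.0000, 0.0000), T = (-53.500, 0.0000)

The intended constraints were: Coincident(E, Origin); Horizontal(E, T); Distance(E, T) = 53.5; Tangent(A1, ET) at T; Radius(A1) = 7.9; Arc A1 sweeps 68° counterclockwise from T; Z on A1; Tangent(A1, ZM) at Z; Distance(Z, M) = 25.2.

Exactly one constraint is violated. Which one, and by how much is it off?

Distance(Z, M) = 25.2 — off by 6.90.

E = (0.00, 0.00) ✓; E.y = 0.00, T.y = 0.00 ✓; |ET| = 53.50 ✓; ∠(KT, TE) = 90.00° ✓; |KT| = 7.900 ✓; bearing(K→Z) − bearing(K→T) = 68.00° ✓; |KZ| = 7.900 ✓; ∠(KZ, ZM) = 90.00° ✓; |ZM| = 18.30 ✗.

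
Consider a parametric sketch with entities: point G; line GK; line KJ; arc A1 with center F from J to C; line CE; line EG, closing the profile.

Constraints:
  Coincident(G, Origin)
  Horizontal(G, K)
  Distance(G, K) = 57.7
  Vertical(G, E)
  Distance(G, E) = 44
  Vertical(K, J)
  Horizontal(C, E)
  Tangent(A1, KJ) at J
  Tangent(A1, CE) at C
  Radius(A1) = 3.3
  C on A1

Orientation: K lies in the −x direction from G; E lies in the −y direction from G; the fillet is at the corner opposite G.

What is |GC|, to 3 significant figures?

70.0

G is at the origin; G and K share the same y with |GK| = 57.7 and K on the −x side, so K = (-57.7, 0.00). G and E share the same x with |GE| = 44.0 and E on the −y side, so E = (0.00, -44.0). The virtual corner opposite G is at (-57.7, -44.0). A1 meets KJ tangentially, so FJ is at right angles to KJ and A1 meets CE tangentially, so FC is at right angles to CE, with radius 3.3, so the center F sits 3.3 in from both sides at F = (-54.4, -40.7). That places the tangent points at J = (-57.7, -40.7) on KJ and C = (-54.4, -44.0) on CE. Then |GC| = |C − G| = 70.0.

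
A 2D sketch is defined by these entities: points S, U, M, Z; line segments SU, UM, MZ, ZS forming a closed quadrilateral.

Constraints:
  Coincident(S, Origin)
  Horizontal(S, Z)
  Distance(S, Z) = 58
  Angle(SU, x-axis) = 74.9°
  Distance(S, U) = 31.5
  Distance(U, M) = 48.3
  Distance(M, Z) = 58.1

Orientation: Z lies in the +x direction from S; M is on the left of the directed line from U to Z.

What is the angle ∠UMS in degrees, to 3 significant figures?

16.0°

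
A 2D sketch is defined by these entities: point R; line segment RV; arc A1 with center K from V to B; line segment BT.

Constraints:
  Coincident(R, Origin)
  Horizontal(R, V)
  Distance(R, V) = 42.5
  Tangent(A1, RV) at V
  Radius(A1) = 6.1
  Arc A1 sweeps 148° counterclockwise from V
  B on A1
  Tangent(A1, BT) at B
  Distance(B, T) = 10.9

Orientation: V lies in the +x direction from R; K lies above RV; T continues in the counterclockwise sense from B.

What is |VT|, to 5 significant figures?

18.078

R is at the origin; R and V share the same y with |RV| = 42.5 and V on the +x side, so V = (42.500, 0.0000). Since A1 is tangent to RV there, KV ⟂ RV, so K = V + (0, 6.1) = (42.500, 6.1000). On A1, V sits at bearing -90° from K; a 148° counterclockwise sweep puts B at bearing 58°, so B = K + 6.1·(cos 58°, sin 58°) = (45.733, 11.273). Tangency of A1 to BT means the radius KB is perpendicular to BT, so BT runs along (−sin 58°, cos 58°); with |BT| = 10.9, T = (36.489, 17.049). Then |VT| = |T − V| = 18.078.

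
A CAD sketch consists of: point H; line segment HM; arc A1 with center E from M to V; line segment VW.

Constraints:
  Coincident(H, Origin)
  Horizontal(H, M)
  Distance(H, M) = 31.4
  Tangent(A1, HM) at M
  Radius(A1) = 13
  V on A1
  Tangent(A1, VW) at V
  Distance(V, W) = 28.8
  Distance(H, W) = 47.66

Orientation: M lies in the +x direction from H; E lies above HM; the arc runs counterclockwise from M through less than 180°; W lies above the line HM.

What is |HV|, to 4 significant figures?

46.35

Checks: |EV| = 13.00 ✓; ∠(EV, VW) = 90.00° ✓; |VW| = 28.80 ✓; |HW| = 47.66 ✓.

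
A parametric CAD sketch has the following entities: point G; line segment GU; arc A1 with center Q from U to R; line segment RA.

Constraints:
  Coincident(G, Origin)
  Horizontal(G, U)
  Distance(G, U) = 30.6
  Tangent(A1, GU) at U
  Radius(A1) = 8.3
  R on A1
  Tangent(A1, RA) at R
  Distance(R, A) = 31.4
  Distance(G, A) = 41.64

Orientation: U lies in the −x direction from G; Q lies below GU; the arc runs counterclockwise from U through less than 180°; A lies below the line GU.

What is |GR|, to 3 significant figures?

39.4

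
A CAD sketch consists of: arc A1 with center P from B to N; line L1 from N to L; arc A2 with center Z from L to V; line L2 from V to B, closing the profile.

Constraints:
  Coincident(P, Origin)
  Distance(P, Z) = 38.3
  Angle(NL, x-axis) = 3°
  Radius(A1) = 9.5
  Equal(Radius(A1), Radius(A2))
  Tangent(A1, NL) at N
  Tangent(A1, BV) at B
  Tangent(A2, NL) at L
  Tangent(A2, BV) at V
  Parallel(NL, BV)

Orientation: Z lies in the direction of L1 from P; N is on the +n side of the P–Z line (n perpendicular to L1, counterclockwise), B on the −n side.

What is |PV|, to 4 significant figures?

39.46

The slot axis is L1's direction at 3.0°, so u = (cos 3.0°, sin 3.0°) = (0.9986, 0.05234) and n = (−sin 3.0°, cos 3.0°) = (-0.05234, 0.9986). P is at the origin and Z lies 38.3 along u from P, so Z = 38.3·u = (38.25, 2.004). Tangency of A1 to both parallel lines with radius 9.5 puts N and B at P ± 9.5·n: N = (-0.4972, 9.487), B = (0.4972, -9.487). Equal radii place L and V the same way about Z: L = Z + 9.5·n = (37.75, 11.49), V = Z − 9.5·n = (38.74, -7.483). Then |PV| = |V − P| = 39.46.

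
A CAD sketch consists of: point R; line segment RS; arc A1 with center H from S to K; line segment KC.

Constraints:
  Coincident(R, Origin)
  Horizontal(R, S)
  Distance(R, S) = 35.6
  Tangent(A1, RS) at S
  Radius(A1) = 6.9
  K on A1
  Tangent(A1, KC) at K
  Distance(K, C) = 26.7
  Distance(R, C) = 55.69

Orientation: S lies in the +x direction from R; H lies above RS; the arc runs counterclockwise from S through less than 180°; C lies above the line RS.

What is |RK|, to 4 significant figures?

42.93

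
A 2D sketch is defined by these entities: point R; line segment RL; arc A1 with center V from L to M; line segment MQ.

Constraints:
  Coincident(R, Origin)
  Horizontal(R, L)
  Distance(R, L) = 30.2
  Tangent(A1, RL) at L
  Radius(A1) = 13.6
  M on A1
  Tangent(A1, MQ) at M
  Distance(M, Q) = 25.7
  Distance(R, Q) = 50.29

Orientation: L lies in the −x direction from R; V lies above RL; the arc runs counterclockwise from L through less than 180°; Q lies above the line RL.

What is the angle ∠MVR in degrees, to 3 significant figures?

45.6°

Checks: |VM| = 13.60 ✓; ∠(VM, MQ) = 90.00° ✓; |MQ| = 25.70 ✓; |RQ| = 50.29 ✓.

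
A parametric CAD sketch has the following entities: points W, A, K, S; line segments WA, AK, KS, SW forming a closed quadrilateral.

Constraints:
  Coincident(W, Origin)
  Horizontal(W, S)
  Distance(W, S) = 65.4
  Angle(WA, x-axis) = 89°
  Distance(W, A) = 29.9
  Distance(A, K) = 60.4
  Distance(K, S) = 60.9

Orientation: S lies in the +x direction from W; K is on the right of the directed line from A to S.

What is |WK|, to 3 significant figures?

31.8

Checks: |AK| = 60.40 ✓; |KS| = 60.90 ✓.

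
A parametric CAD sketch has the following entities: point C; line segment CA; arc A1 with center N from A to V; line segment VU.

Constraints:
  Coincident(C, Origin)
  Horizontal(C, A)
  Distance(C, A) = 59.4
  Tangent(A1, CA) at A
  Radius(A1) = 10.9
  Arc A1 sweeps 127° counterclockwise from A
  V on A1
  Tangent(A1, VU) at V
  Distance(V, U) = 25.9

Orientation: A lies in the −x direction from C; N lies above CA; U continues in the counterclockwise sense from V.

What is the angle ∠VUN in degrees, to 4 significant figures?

22.82°

On A1, A sits at bearing -90° from N; a 127° counterclockwise sweep puts V at bearing 37°, so V = N + 10.9·(cos 37°, sin 37°) = (-50.69, 17.46). Since A1 is tangent to VU there, NV ⟂ VU, so VU runs along (−sin 37°, cos 37°); with |VU| = 25.9, U = (-66.28, 38.14). Then cos ∠VUN = UV·UN / (|UV||UN|), giving 22.82°.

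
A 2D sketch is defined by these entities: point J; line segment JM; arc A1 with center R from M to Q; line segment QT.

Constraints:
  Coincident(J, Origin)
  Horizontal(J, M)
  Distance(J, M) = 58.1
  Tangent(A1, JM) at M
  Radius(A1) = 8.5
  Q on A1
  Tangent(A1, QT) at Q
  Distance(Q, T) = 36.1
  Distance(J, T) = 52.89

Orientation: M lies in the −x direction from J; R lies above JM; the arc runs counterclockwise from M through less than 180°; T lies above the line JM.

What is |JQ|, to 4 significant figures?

50.53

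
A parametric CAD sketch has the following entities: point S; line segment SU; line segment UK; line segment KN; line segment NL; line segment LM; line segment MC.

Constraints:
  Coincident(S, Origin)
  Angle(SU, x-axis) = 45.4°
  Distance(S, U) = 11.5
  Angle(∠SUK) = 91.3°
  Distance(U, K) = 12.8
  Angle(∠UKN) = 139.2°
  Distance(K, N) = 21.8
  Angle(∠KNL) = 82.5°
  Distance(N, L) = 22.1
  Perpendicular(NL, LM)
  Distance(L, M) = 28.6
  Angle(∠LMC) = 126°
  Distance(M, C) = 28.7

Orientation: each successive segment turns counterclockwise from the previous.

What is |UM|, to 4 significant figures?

9.817

S is at the origin; SU runs at 45.4° with length 11.5, so U = (8.075, 8.188). ∠SUK = 91.3° gives UK at 134.1° from the x-axis; with |UK| = 12.8, K = (-0.8329, 17.38). ∠UKN = 139.2° gives KN at 174.9° from the x-axis; with |KN| = 21.8, N = (-22.55, 19.32). ∠KNL = 82.5° gives NL at -87.60° from the x-axis; with |NL| = 22.1, L = (-21.62, -2.762). NL is perpendicular to LM, so LM runs at 2.400°; with |LM| = 28.6, M = (6.954, -1.565). Then |UM| = |M − U| = 9.817.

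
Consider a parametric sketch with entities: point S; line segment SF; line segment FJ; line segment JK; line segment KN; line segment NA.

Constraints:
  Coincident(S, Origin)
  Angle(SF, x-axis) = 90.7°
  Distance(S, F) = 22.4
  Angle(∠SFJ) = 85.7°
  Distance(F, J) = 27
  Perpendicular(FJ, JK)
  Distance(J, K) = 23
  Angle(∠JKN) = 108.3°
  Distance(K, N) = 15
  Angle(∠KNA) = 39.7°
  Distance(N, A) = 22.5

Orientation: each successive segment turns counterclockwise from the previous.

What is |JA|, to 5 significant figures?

8.9348

∠JKN = 108.3° gives KN at -13.300° from the x-axis; with |KN| = 15.0, N = (-10.569, -6.3181). ∠KNA = 39.7° gives NA at 127.00° from the x-axis; with |NA| = 22.5, A = (-24.109, 11.651). Then |JA| = |A − J| = 8.9348.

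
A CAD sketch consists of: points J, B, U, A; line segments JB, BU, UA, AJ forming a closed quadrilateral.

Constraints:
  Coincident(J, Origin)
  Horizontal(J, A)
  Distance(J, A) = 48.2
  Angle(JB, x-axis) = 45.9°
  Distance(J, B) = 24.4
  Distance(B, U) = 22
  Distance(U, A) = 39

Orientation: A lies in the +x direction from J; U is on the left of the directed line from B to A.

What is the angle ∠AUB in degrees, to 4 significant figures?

65.07°

Checks: |BU| = 22.00 ✓; |UA| = 39.00 ✓.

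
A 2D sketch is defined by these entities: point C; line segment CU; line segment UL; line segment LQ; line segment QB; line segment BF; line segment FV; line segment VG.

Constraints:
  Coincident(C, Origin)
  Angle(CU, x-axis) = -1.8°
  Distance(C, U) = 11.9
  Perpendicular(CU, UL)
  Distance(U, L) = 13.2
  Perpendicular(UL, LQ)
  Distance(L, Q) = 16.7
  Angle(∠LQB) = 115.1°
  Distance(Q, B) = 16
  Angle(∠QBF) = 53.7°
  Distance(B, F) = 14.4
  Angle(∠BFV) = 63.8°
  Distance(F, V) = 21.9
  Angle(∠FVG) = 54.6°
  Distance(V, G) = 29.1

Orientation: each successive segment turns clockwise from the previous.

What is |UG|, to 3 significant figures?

32.5

C is at the origin; CU runs at -1.8° with length 11.9, so U = (11.9, -0.374). The perpendicularity gives UL at right angles to CU, so UL runs at -91.8°; with |UL| = 13.2, L = (11.5, -13.6). UL is perpendicular to LQ, so LQ runs at 178°; with |LQ| = 16.7, Q = (-5.21, -13.0). ∠LQB = 115.1° gives QB at 113° from the x-axis; with |QB| = 16.0, B = (-11.5, 1.65). ∠QBF = 53.7° gives BF at -13.0° from the x-axis; with |BF| = 14.4, F = (2.49, -1.59). ∠BFV = 63.8° gives FV at -129° from the x-axis; with |FV| = 21.9, V = (-11.4, -18.6). ∠FVG = 54.6° gives VG at 105° from the x-axis; with |VG| = 29.1, G = (-19.1, 9.50). Then |UG| = |G − U| = 32.5.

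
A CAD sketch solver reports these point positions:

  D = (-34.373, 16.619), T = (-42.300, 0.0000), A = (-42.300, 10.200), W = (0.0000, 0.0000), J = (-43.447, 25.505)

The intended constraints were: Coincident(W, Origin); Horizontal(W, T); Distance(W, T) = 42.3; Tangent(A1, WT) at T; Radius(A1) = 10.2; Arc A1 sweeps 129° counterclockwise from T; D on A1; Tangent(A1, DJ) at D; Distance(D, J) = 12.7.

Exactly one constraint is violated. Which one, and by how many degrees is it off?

Tangent(A1, DJ) at D — off by 6.60°.

W = (0.00, 0.00) ✓; W.y = 0.00, T.y = 0.00 ✓; |WT| = 42.30 ✓; ∠(AT, TW) = 90.00° ✓; |AT| = 10.20 ✓; bearing(A→D) − bearing(A→T) = 129.0° ✓; |AD| = 10.20 ✓; ∠(AD, DJ) = 83.40° ✗; |DJ| = 12.70 ✓.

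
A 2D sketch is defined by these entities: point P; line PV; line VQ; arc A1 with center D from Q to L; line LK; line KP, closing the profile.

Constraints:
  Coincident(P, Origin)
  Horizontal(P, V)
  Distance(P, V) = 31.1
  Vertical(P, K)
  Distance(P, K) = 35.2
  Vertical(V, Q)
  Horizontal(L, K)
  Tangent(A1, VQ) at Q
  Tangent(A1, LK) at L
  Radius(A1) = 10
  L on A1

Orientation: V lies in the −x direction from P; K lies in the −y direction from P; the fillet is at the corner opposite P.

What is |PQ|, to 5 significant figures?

40.028

P is at the origin; P and V share the same y with |PV| = 31.1 and V on the −x side, so V = (-31.100, 0.0000). P and K share the same x with |PK| = 35.2 and K on the −y side, so K = (0.0000, -35.200). The virtual corner opposite P is at (-31.100, -35.200). Since A1 is tangent to VQ there, DQ ⟂ VQ and the tangent condition forces DL to be normal to LK, with radius 10.0, so the center D sits 10.0 in from both sides at D = (-21.100, -25.200). That places the tangent points at Q = (-31.100, -25.200) on VQ and L = (-21.100, -35.200) on LK. Then |PQ| = |Q − P| = 40.028.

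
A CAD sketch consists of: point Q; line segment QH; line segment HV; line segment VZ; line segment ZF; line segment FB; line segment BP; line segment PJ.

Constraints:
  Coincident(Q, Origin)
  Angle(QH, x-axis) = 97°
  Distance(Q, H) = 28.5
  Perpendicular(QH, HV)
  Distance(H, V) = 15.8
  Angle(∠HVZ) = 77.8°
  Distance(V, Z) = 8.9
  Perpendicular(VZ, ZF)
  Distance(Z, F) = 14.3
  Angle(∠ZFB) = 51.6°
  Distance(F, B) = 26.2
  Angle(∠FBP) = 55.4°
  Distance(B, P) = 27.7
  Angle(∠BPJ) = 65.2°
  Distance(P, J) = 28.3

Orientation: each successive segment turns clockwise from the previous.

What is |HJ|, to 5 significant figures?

8.0809

Q is at the origin; QH runs at 97.0° with length 28.5, so H = (-3.4733, 28.288). The perpendicularity gives HV at right angles to QH, so HV runs at 7.0000°; with |HV| = 15.8, V = (12.209, 30.213). ∠HVZ = 77.8° gives VZ at -95.200° from the x-axis; with |VZ| = 8.9, Z = (11.402, 21.350). The perpendicularity gives ZF at right angles to VZ, so ZF runs at 174.80°; with |ZF| = 14.3, F = (-2.8388, 22.646). ∠ZFB = 51.6° gives FB at 46.400° from the x-axis; with |FB| = 26.2, B = (15.229, 41.619). ∠FBP = 55.4° gives BP at -78.200° from the x-axis; with |BP| = 27.7, P = (20.894, 14.504). ∠BPJ = 65.2° gives PJ at 167.00° from the x-axis; with |PJ| = 28.3, J = (-6.6809, 20.871). Then |HJ| = |J − H| = 8.0809.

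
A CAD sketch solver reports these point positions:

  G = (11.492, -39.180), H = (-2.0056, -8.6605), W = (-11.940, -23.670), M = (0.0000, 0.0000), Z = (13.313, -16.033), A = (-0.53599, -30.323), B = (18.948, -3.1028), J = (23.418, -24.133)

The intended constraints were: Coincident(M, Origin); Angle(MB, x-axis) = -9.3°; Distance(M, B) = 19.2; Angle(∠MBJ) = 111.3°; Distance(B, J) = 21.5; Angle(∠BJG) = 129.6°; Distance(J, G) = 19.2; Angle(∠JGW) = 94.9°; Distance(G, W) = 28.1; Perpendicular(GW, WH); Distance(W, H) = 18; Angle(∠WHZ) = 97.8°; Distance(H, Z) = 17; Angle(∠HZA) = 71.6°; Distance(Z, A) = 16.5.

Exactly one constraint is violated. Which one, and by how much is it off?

Distance(Z, A) = 16.5 — off by 3.40.

M = (0.00, 0.00) ✓; MB at -9.300° ✓; |MB| = 19.20 ✓; ∠MBJ = 111.3° ✓; |BJ| = 21.50 ✓; ∠BJG = 129.6° ✓; |JG| = 19.20 ✓; ∠JGW = 94.90° ✓; |GW| = 28.10 ✓; ∠(GW, WH) = 90.00° ✓; |WH| = 18.00 ✓; ∠WHZ = 97.80° ✓; |HZ| = 17.00 ✓; ∠HZA = 71.60° ✓; |ZA| = 19.90 ✗.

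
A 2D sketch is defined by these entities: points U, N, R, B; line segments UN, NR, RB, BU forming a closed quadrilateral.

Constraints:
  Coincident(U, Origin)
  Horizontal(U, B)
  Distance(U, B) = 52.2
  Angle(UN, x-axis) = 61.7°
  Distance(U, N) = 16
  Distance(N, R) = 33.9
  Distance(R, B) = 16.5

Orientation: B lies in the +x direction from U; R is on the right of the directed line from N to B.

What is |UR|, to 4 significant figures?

36.44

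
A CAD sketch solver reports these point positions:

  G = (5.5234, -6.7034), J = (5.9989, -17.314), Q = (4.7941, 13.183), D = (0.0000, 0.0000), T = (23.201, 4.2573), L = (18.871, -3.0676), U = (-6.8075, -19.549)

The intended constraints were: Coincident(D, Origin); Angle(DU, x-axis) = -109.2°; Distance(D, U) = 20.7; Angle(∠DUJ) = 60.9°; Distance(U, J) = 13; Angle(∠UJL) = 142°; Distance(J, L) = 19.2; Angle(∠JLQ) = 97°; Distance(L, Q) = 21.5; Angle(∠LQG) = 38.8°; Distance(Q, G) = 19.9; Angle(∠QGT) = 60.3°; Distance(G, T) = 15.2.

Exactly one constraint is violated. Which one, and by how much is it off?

Distance(G, T) = 15.2 — off by 5.60.

D = (0.00, 0.00) ✓; DU at -109.2° ✓; |DU| = 20.70 ✓; ∠DUJ = 60.90° ✓; |UJ| = 13.00 ✓; ∠UJL = 142.0° ✓; |JL| = 19.20 ✓; ∠JLQ = 97.00° ✓; |LQ| = 21.50 ✓; ∠LQG = 38.80° ✓; |QG| = 19.90 ✓; ∠QGT = 60.30° ✓; |GT| = 20.80 ✗.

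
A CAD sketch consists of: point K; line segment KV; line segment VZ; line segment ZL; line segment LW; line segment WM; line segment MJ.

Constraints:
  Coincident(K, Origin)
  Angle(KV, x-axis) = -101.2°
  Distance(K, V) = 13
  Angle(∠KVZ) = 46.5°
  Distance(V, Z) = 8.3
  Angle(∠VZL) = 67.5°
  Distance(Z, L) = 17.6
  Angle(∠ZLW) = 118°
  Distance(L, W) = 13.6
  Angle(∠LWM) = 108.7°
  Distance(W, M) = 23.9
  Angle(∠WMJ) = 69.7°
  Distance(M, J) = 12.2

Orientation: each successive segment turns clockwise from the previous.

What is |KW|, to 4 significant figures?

22.45

∠VZL = 67.5° gives ZL at 12.80° from the x-axis; with |ZL| = 17.6, L = (9.841, -2.079). ∠ZLW = 118.0° gives LW at -49.20° from the x-axis; with |LW| = 13.6, W = (18.73, -12.37). Then |KW| = |W − K| = 22.45.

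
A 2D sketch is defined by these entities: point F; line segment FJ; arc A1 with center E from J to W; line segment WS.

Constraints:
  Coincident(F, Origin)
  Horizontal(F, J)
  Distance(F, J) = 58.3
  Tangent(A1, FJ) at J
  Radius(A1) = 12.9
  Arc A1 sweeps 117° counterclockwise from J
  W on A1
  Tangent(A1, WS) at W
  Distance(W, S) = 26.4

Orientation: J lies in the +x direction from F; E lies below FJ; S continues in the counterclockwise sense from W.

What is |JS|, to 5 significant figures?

42.282

F is at the origin; FJ is horizontal with |FJ| = 58.3 and J on the +x side, so J = (58.300, 0.0000). A1 meets FJ tangentially, so EJ is at right angles to FJ, so E = J + (0, -12.9) = (58.300, -12.900). On A1, J sits at bearing 90° from E; a 117° counterclockwise sweep puts W at bearing 207°, so W = E + 12.9·(cos 207°, sin 207°) = (46.806, -18.756). Tangency of A1 to WS means the radius EW is perpendicular to WS, so WS runs along (−sin 207°, cos 207°); with |WS| = 26.4, S = (58.791, -42.279). Then |JS| = |S − J| = 42.282.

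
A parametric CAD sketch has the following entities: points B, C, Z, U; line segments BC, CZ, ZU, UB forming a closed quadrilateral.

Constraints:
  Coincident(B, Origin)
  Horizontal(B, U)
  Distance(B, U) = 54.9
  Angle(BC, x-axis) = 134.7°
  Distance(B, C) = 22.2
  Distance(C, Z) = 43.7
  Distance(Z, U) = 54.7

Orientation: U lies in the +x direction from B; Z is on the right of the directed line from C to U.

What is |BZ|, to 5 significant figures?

23.256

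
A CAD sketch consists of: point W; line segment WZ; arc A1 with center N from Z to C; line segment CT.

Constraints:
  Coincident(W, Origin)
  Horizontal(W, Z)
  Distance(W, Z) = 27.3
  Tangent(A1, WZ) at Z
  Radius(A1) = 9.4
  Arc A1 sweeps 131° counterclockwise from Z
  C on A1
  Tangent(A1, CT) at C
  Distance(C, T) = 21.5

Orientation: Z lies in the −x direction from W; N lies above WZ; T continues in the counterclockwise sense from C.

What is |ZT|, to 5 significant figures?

32.557

W is at the origin; W and Z share the same y with |WZ| = 27.3 and Z on the −x side, so Z = (-27.300, 0.0000). Tangency of A1 to WZ means the radius NZ is perpendicular to WZ, so N = Z + (0, 9.4) = (-27.300, 9.4000). On A1, Z sits at bearing -90° from N; a 131° counterclockwise sweep puts C at bearing 41°, so C = N + 9.4·(cos 41°, sin 41°) = (-20.206, 15.567). Since A1 is tangent to CT there, NC ⟂ CT, so CT runs along (−sin 41°, cos 41°); with |CT| = 21.5, T = (-34.311, 31.793). Then |ZT| = |T − Z| = 32.557.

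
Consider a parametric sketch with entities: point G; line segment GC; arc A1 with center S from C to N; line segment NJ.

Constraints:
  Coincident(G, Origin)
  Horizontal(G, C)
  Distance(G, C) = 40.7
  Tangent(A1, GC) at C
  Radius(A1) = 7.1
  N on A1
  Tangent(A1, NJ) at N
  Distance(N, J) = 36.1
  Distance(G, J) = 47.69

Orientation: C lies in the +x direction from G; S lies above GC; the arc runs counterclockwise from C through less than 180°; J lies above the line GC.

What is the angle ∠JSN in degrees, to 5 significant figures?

78.873°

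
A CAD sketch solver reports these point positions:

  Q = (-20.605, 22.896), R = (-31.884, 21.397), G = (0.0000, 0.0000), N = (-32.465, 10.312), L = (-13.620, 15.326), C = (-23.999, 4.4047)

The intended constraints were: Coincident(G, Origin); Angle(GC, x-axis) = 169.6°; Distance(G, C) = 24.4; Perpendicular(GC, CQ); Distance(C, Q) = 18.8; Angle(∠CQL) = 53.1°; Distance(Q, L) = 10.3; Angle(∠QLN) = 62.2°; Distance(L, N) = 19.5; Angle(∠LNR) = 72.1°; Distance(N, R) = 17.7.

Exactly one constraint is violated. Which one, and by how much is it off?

Distance(N, R) = 17.7 — off by 6.60.

G = (0.00, 0.00) ✓; GC at 169.6° ✓; |GC| = 24.40 ✓; ∠(GC, CQ) = 90.00° ✓; |CQ| = 18.80 ✓; ∠CQL = 53.10° ✓; |QL| = 10.30 ✓; ∠QLN = 62.20° ✓; |LN| = 19.50 ✓; ∠LNR = 72.10° ✓; |NR| = 11.10 ✗.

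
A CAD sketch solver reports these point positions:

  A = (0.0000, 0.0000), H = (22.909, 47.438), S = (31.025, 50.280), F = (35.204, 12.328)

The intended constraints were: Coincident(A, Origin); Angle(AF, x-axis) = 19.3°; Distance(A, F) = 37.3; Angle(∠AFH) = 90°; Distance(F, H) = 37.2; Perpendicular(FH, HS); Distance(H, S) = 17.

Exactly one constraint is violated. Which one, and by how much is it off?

Distance(H, S) = 17 — off by 8.40.

A = (0.00, 0.00) ✓; AF at 19.30° ✓; |AF| = 37.30 ✓; ∠AFH = 90.00° ✓; |FH| = 37.20 ✓; ∠(FH, HS) = 90.00° ✓; |HS| = 8.599 ✗.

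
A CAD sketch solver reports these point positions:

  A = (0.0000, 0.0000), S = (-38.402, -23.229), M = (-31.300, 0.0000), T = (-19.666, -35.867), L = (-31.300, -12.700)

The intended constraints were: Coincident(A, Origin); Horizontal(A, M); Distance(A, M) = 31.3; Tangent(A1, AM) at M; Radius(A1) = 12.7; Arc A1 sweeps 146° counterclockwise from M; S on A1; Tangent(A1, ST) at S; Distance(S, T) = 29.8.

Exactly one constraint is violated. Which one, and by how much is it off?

Distance(S, T) = 29.8 — off by 7.20.

A = (0.00, 0.00) ✓; A.y = 0.00, M.y = 0.00 ✓; |AM| = 31.30 ✓; ∠(LM, MA) = 90.00° ✓; |LM| = 12.70 ✓; bearing(L→S) − bearing(L→M) = 146.0° ✓; |LS| = 12.70 ✓; ∠(LS, ST) = 90.00° ✓; |ST| = 22.60 ✗.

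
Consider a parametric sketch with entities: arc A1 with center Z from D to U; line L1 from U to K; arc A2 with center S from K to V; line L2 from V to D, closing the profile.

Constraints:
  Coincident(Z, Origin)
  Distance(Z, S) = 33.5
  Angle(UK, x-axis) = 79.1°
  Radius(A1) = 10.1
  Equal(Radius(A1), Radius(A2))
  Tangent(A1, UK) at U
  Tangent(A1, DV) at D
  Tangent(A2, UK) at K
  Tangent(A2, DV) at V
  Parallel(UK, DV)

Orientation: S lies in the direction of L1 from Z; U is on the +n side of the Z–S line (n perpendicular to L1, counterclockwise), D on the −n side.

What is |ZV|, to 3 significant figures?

35.0

The slot axis is L1's direction at 79.1°, so u = (cos 79.1°, sin 79.1°) = (0.189, 0.982) and n = (−sin 79.1°, cos 79.1°) = (-0.982, 0.189). Z is at the origin and S lies 33.5 along u from Z, so S = 33.5·u = (6.33, 32.9). Tangency of A1 to both parallel lines with radius 10.1 puts U and D at Z ± 10.1·n: U = (-9.92, 1.91), D = (9.92, -1.91). Equal radii place K and V the same way about S: K = S + 10.1·n = (-3.58, 34.8), V = S − 10.1·n = (16.3, 31.0). Then |ZV| = |V − Z| = 35.0.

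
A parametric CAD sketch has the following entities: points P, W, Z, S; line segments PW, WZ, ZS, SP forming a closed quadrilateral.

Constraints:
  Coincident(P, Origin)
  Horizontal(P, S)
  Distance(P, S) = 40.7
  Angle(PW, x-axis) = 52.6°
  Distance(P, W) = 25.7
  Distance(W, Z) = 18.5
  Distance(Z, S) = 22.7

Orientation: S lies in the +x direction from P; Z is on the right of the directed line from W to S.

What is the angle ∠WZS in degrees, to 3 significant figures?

103°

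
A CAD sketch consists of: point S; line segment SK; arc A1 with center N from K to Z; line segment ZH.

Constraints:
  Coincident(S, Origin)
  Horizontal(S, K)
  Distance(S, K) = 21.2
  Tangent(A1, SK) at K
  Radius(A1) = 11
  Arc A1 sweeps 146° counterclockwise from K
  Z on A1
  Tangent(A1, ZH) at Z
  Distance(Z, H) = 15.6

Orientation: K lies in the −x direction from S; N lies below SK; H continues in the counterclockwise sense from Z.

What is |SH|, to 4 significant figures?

32.25

S is at the origin; SK is horizontal with |SK| = 21.2 and K on the −x side, so K = (-21.20, 0.000). Since A1 is tangent to SK there, NK ⟂ SK, so N = K + (0, -11) = (-21.20, -11.00). On A1, K sits at bearing 90° from N; a 146° counterclockwise sweep puts Z at bearing 236°, so Z = N + 11.0·(cos 236°, sin 236°) = (-27.35, -20.12). Since A1 is tangent to ZH there, NZ ⟂ ZH, so ZH runs along (−sin 236°, cos 236°); with |ZH| = 15.6, H = (-14.42, -28.84). Then |SH| = |H − S| = 32.25.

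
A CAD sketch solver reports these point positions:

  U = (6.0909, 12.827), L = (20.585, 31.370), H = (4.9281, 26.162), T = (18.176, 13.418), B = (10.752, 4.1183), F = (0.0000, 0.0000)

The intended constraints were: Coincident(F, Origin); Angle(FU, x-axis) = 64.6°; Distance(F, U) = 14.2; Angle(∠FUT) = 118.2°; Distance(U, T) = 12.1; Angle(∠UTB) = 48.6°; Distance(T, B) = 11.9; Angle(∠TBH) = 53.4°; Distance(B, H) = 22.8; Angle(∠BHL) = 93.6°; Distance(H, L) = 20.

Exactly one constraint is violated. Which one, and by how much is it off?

Distance(H, L) = 20 — off by 3.50.

F = (0.00, 0.00) ✓; FU at 64.60° ✓; |FU| = 14.20 ✓; ∠FUT = 118.2° ✓; |UT| = 12.10 ✓; ∠UTB = 48.60° ✓; |TB| = 11.90 ✓; ∠TBH = 53.40° ✓; |BH| = 22.80 ✓; ∠BHL = 93.60° ✓; |HL| = 16.50 ✗.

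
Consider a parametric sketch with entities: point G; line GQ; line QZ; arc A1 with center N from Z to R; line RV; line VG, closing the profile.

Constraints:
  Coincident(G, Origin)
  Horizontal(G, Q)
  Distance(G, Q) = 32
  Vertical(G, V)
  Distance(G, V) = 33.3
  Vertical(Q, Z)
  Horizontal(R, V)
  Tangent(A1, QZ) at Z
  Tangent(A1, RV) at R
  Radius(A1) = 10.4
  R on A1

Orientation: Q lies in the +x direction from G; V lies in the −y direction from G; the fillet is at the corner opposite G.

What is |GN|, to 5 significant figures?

31.480

G is at the origin; G and Q share the same y with |GQ| = 32.0 and Q on the +x side, so Q = (32.000, 0.0000). G and V share the same x with |GV| = 33.3 and V on the −y side, so V = (0.0000, -33.300). The virtual corner opposite G is at (32.000, -33.300). A1 meets QZ tangentially, so NZ is at right angles to QZ and since A1 is tangent to RV there, NR ⟂ RV, with radius 10.4, so the center N sits 10.4 in from both sides at N = (21.600, -22.900). Then |GN| = |N − G| = 31.480.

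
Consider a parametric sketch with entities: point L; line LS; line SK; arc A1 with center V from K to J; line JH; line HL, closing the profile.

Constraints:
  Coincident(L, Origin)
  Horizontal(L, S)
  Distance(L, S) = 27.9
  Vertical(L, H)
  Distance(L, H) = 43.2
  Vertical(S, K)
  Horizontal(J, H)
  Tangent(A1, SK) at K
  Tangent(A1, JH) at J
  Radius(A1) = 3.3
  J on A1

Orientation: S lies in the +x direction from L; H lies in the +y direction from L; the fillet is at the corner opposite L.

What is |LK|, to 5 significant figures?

48.687

L is at the origin; L and S share the same y with |LS| = 27.9 and S on the +x side, so S = (27.900, 0.0000). L and H share the same x with |LH| = 43.2 and H on the +y side, so H = (0.0000, 43.200). The virtual corner opposite L is at (27.900, 43.200). A1 meets SK tangentially, so VK is at right angles to SK and since A1 is tangent to JH there, VJ ⟂ JH, with radius 3.3, so the center V sits 3.3 in from both sides at V = (24.600, 39.900). That places the tangent points at K = (27.900, 39.900) on SK and J = (24.600, 43.200) on JH. Then |LK| = |K − L| = 48.687.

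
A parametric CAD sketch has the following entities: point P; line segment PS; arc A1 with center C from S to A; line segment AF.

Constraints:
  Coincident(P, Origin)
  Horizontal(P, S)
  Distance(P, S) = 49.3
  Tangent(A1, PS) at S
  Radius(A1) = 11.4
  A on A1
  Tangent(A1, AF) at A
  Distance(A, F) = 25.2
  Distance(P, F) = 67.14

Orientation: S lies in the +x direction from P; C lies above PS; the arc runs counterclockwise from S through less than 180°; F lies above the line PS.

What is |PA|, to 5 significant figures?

62.000

P is at the origin; PS is horizontal with |PS| = 49.3 and S on the +x side, so S = (49.300, 0.0000). The tangent condition forces CS to be normal to PS, so C = S + (0, 11.4) = (49.300, 11.400). Since CA ⟂ AF (tangency), |CF| = √(11.4² + 25.2²) = 27.659 regardless of where A sits on A1. So F lies on both circle(P, 67.14) and circle(C, 27.659); the above-PS intersection is F = (55.034, 38.458). A is the foot of the tangent from F: A = (60.435, 13.843).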